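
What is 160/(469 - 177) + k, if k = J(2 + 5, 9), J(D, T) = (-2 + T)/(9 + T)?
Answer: 1231/1314 ≈ 0.93683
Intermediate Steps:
J(D, T) = (-2 + T)/(9 + T)
k = 7/18 (k = (-2 + 9)/(9 + 9) = 7/18 ≈ 0.38889)
160/(469 - 177) + k = 160/(469 - 177) + 7/18 = 160/292 + 7/18 = (1/292)*160 + 7/18 = 40/73 + 7/18 = 1231/1314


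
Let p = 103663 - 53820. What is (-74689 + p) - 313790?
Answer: -338636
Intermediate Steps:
p = 49843 (p = 103663 - 8970*6 = 103663 - 53820 = 49843)
(-74689 + p) - 313790 = (-74689 + 49843) - 313790 = -24846 - 313790 = -338636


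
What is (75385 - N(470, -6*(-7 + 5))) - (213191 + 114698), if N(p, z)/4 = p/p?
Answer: -252508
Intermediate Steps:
N(p, z) = 4 (N(p, z) = 4*(p/p) = 4*1 = 4)
(75385 - N(470, -6*(-7 + 5))) - (213191 + 114698) = (75385 - 1*4) - (213191 + 114698) = (75385 - 4) - 1*327889 = 75381 - 327889 = -252508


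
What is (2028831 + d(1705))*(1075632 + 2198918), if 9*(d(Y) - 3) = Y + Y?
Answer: 59802831587800/9 ≈ 6.6448e+12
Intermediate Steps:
d(Y) = 3 + 2*Y/9 (d(Y) = 3 + (Y + Y)/9 = 3 + (2*Y)/9 = 3 + 2*Y/9)
(2028831 + d(1705))*(1075632 + 2198918) = (2028831 + (3 + (2/9)*1705))*(1075632 + 2198918) = (2028831 + (3 + 3410/9))*3274550 = (2028831 + 3437/9)*3274550 = (18262916/9)*3274550 = 59802831587800/9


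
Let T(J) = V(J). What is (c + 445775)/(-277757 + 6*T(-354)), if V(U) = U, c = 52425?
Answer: -498200/279881 ≈ -1.7800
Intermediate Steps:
T(J) = J
(c + 445775)/(-277757 + 6*T(-354)) = (52425 + 445775)/(-277757 + 6*(-354)) = 498200/(-277757 - 2124) = 498200/(-279881) = 498200*(-1/279881) = -498200/279881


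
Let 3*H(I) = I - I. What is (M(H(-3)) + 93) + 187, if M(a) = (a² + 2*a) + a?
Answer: 280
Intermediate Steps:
H(I) = 0 (H(I) = (I - I)/3 = (⅓)*0 = 0)
M(a) = a² + 3*a
(M(H(-3)) + 93) + 187 = (0*(3 + 0) + 93) + 187 = (0*3 + 93) + 187 = (0 + 93) + 187 = 93 + 187 = 280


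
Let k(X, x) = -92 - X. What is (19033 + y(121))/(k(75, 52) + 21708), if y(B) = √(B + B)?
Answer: 19033/21541 + 11*√2/21541 ≈ 0.88429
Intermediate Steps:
y(B) = √2*√B (y(B) = √(2*B) = √2*√B)
(19033 + y(121))/(k(75, 52) + 21708) = (19033 + √2*√121)/((-92 - 1*75) + 21708) = (19033 + √2*11)/((-92 - 75) + 21708) = (19033 + 11*√2)/(-167 + 21708) = (19033 + 11*√2)/21541 = (19033 + 11*√2)*(1/21541) = 19033/21541 + 11*√2/21541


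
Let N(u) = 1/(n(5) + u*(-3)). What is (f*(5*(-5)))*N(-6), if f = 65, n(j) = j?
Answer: -1625/23 ≈ -70.652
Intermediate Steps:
N(u) = 1/(5 - 3*u) (N(u) = 1/(5 + u*(-3)) = 1/(5 - 3*u))
(f*(5*(-5)))*N(-6) = (65*(5*(-5)))*(-1/(-5 + 3*(-6))) = (65*(-25))*(-1/(-5 - 18)) = -(-1625)/(-23) = -(-1625)*(-1)/23 = -1625*1/23 = -1625/23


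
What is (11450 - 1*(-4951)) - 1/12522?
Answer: 205373321/12522 ≈ 16401.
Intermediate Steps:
(11450 - 1*(-4951)) - 1/12522 = (11450 + 4951) - 1*1/12522 = 16401 - 1/12522 = 205373321/12522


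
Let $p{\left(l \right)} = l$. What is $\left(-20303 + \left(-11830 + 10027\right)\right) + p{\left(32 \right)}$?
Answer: $-22074$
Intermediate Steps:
$\left(-20303 + \left(-11830 + 10027\right)\right) + p{\left(32 \right)} = \left(-20303 + \left(-11830 + 10027\right)\right) + 32 = \left(-20303 - 1803\right) + 32 = -22106 + 32 = -22074$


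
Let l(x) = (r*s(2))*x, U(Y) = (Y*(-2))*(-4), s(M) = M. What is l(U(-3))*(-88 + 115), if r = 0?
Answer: 0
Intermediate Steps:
U(Y) = 8*Y (U(Y) = -2*Y*(-4) = 8*Y)
l(x) = 0 (l(x) = (0*2)*x = 0*x = 0)
l(U(-3))*(-88 + 115) = 0*(-88 + 115) = 0*27 = 0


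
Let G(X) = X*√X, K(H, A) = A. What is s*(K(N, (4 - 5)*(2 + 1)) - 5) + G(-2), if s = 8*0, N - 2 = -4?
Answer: -2*I*√2 ≈ -2.8284*I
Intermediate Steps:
N = -2 (N = 2 - 4 = -2)
G(X) = X^(3/2)
s = 0
s*(K(N, (4 - 5)*(2 + 1)) - 5) + G(-2) = 0*((4 - 5)*(2 + 1) - 5) + (-2)^(3/2) = 0*(-1*3 - 5) - 2*I*√2 = 0*(-3 - 5) - 2*I*√2 = 0*(-8) - 2*I*√2 = 0 - 2*I*√2 = -2*I*√2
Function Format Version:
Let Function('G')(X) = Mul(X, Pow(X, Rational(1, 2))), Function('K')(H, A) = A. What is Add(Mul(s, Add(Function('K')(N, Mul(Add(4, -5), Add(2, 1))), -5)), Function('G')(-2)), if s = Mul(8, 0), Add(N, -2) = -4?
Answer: Mul(-2, I, Pow(2, Rational(1, 2))) ≈ Mul(-2.8284, I)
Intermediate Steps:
N = -2 (N = Add(2, -4) = -2)
Function('G')(X) = Pow(X, Rational(3, 2))
s = 0
Add(Mul(s, Add(Function('K')(N, Mul(Add(4, -5), Add(2, 1))), -5)), Function('G')(-2)) = Add(Mul(0, Add(Mul(Add(4, -5), Add(2, 1)), -5)), Pow(-2, Rational(3, 2))) = Add(Mul(0, Add(Mul(-1, 3), -5)), Mul(-2, I, Pow(2, Rational(1, 2)))) = Add(Mul(0, Add(-3, -5)), Mul(-2, I, Pow(2, Rational(1, 2)))) = Add(Mul(0, -8), Mul(-2, I, Pow(2, Rational(1, 2)))) = Add(0, Mul(-2, I, Pow(2, Rational(1, 2)))) = Mul(-2, I, Pow(2, Rational(1, 2)))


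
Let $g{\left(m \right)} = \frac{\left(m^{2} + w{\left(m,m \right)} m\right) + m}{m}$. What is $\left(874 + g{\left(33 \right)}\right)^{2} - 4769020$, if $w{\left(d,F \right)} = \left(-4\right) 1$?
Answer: $-3951804$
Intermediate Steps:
$w{\left(d,F \right)} = -4$
$g{\left(m \right)} = \frac{m^{2} - 3 m}{m}$ ($g{\left(m \right)} = \frac{\left(m^{2} - 4 m\right) + m}{m} = \frac{m^{2} - 3 m}{m}$)
$\left(874 + g{\left(33 \right)}\right)^{2} - 4769020 = \left(874 + \left(-3 + 33\right)\right)^{2} - 4769020 = \left(874 + 30\right)^{2} - 4769020 = 904^{2} - 4769020 = 817216 - 4769020 = -3951804$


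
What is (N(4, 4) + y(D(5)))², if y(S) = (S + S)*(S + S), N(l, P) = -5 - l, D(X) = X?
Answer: 8281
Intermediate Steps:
y(S) = 4*S² (y(S) = (2*S)*(2*S) = 4*S²)
(N(4, 4) + y(D(5)))² = ((-5 - 1*4) + 4*5²)² = ((-5 - 4) + 4*25)² = (-9 + 100)² = 91² = 8281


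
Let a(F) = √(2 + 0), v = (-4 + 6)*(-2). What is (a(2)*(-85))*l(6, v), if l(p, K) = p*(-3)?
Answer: 1530*√2 ≈ 2163.7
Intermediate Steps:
v = -4 (v = 2*(-2) = -4)
l(p, K) = -3*p
a(F) = √2
(a(2)*(-85))*l(6, v) = (√2*(-85))*(-3*6) = -85*√2*(-18) = 1530*√2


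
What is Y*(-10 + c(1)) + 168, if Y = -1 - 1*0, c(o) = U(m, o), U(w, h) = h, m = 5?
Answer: 177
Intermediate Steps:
c(o) = o
Y = -1 (Y = -1 + 0 = -1)
Y*(-10 + c(1)) + 168 = -(-10 + 1) + 168 = -1*(-9) + 168 = 9 + 168 = 177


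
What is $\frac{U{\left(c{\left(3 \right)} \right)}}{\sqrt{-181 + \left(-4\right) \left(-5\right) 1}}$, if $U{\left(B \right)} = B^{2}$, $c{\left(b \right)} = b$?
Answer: $- \frac{9 i \sqrt{161}}{161} \approx - 0.7093 i$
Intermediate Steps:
$\frac{U{\left(c{\left(3 \right)} \right)}}{\sqrt{-181 + \left(-4\right) \left(-5\right) 1}} = \frac{3^{2}}{\sqrt{-181 + \left(-4\right) \left(-5\right) 1}} = \frac{9}{\sqrt{-181 + 20 \cdot 1}} = \frac{9}{\sqrt{-181 + 20}} = \frac{9}{\sqrt{-161}} = \frac{9}{i \sqrt{161}} = 9 \left(- \frac{i \sqrt{161}}{161}\right) = - \frac{9 i \sqrt{161}}{161}$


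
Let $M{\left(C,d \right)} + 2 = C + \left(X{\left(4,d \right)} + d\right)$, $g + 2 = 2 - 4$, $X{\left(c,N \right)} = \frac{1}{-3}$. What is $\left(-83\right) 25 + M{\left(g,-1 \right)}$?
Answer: $- \frac{6247}{3} \approx -2082.3$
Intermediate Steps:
$X{\left(c,N \right)} = - \frac{1}{3}$
$g = -4$ ($g = -2 + \left(2 - 4\right) = -2 - 2 = -4$)
$M{\left(C,d \right)} = - \frac{7}{3} + C + d$ ($M{\left(C,d \right)} = -2 + \left(C + \left(- \frac{1}{3} + d\right)\right) = -2 + \left(- \frac{1}{3} + C + d\right) = - \frac{7}{3} + C + d$)
$\left(-83\right) 25 + M{\left(g,-1 \right)} = \left(-83\right) 25 - \frac{22}{3} = -2075 - \frac{22}{3} = - \frac{6247}{3}$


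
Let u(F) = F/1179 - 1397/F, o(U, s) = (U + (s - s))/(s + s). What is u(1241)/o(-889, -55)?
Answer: -11768020/1300730571 ≈ -0.0090472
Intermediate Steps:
o(U, s) = U/(2*s) (o(U, s) = (U + 0)/((2*s)) = U*(1/(2*s)) = U/(2*s))
u(F) = -1397/F + F/1179 (u(F) = F*(1/1179) - 1397/F = F/1179 - 1397/F = -1397/F + F/1179)
u(1241)/o(-889, -55) = (-1397/1241 + (1/1179)*1241)/(((½)*(-889)/(-55))) = (-1397*1/1241 + 1241/1179)/(((½)*(-889)*(-1/55))) = (-1397/1241 + 1241/1179)/(889/110) = -106982/1463139*110/889 = -11768020/1300730571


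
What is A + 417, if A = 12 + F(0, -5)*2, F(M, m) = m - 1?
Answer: 417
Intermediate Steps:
F(M, m) = -1 + m
A = 0 (A = 12 + (-1 - 5)*2 = 12 - 6*2 = 12 - 12 = 0)
A + 417 = 0 + 417 = 417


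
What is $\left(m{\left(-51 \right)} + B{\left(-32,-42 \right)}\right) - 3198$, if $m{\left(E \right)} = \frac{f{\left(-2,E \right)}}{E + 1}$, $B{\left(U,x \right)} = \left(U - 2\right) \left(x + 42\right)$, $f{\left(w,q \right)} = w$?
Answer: $- \frac{79949}{25} \approx -3198.0$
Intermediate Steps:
$B{\left(U,x \right)} = \left(-2 + U\right) \left(42 + x\right)$
$m{\left(E \right)} = - \frac{2}{1 + E}$ ($m{\left(E \right)} = - \frac{2}{E + 1} = - \frac{2}{1 + E}$)
$\left(m{\left(-51 \right)} + B{\left(-32,-42 \right)}\right) - 3198 = \left(- \frac{2}{1 - 51} - 0\right) - 3198 = \left(- \frac{2}{-50} + \left(-84 + 84 - 1344 + 1344\right)\right) - 3198 = \left(\left(-2\right) \left(- \frac{1}{50}\right) + 0\right) - 3198 = \left(\frac{1}{25} + 0\right) - 3198 = \frac{1}{25} - 3198 = - \frac{79949}{25}$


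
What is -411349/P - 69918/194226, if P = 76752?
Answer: -14210169535/2484538992 ≈ -5.7194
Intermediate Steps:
-411349/P - 69918/194226 = -411349/76752 - 69918/194226 = -411349*1/76752 - 69918*1/194226 = -411349/76752 - 11653/32371 = -14210169535/2484538992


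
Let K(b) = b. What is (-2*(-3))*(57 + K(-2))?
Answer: 330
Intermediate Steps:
(-2*(-3))*(57 + K(-2)) = (-2*(-3))*(57 - 2) = 6*55 = 330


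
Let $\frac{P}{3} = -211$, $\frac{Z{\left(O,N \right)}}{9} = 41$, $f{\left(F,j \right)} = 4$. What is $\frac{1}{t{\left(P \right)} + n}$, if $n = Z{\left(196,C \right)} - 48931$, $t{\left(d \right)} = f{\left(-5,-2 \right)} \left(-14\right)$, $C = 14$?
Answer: $- \frac{1}{48618} \approx -2.0569 \cdot 10^{-5}$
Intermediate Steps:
$Z{\left(O,N \right)} = 369$ ($Z{\left(O,N \right)} = 9 \cdot 41 = 369$)
$P = -633$ ($P = 3 \left(-211\right) = -633$)
$t{\left(d \right)} = -56$ ($t{\left(d \right)} = 4 \left(-14\right) = -56$)
$n = -48562$ ($n = 369 - 48931 = -48562$)
$\frac{1}{t{\left(P \right)} + n} = \frac{1}{-56 - 48562} = \frac{1}{-48618} = - \frac{1}{48618}$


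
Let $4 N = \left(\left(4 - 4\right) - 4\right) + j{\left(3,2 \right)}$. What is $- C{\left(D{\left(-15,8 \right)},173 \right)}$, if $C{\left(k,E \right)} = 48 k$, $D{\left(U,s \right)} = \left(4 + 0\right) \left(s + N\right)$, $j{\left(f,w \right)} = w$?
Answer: $-1440$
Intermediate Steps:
$N = - \frac{1}{2}$ ($N = \frac{\left(\left(4 - 4\right) - 4\right) + 2}{4} = \frac{\left(0 - 4\right) + 2}{4} = \frac{-4 + 2}{4} = \frac{1}{4} \left(-2\right) = - \frac{1}{2} \approx -0.5$)
$D{\left(U,s \right)} = -2 + 4 s$ ($D{\left(U,s \right)} = \left(4 + 0\right) \left(s - \frac{1}{2}\right) = 4 \left(- \frac{1}{2} + s\right) = -2 + 4 s$)
$- C{\left(D{\left(-15,8 \right)},173 \right)} = - 48 \left(-2 + 4 \cdot 8\right) = - 48 \left(-2 + 32\right) = - 48 \cdot 30 = \left(-1\right) 1440 = -1440$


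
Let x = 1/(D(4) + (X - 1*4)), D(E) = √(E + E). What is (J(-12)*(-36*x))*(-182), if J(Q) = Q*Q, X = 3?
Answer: 134784 + 269568*√2 ≈ 5.1601e+5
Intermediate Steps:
D(E) = √2*√E (D(E) = √(2*E) = √2*√E)
J(Q) = Q²
x = 1/(-1 + 2*√2) (x = 1/(√2*√4 + (3 - 1*4)) = 1/(√2*2 + (3 - 4)) = 1/(2*√2 - 1) = 1/(-1 + 2*√2) ≈ 0.54692)
(J(-12)*(-36*x))*(-182) = ((-12)²*(-36*(⅐ + 2*√2/7)))*(-182) = (144*(-36/7 - 72*√2/7))*(-182) = (-5184/7 - 10368*√2/7)*(-182) = 134784 + 269568*√2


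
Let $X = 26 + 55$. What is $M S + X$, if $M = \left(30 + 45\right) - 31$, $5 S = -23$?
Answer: $- \frac{607}{5} \approx -121.4$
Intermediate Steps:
$X = 81$
$S = - \frac{23}{5}$ ($S = \frac{1}{5} \left(-23\right) = - \frac{23}{5} \approx -4.6$)
$M = 44$ ($M = 75 - 31 = 44$)
$M S + X = 44 \left(- \frac{23}{5}\right) + 81 = - \frac{1012}{5} + 81 = - \frac{607}{5}$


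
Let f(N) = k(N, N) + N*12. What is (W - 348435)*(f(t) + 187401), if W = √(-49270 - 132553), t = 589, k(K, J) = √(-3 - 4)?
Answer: -(194469 + I*√7)*(348435 - I*√181823) ≈ -6.776e+10 + 8.2001e+7*I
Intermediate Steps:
k(K, J) = I*√7 (k(K, J) = √(-7) = I*√7)
W = I*√181823 (W = √(-181823) = I*√181823 ≈ 426.41*I)
f(N) = 12*N + I*√7 (f(N) = I*√7 + N*12 = I*√7 + 12*N = 12*N + I*√7)
(W - 348435)*(f(t) + 187401) = (I*√181823 - 348435)*((12*589 + I*√7) + 187401) = (-348435 + I*√181823)*((7068 + I*√7) + 187401) = (-348435 + I*√181823)*(194469 + I*√7)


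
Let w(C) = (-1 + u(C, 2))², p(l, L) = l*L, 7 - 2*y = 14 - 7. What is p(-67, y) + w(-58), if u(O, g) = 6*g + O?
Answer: 2209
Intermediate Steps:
u(O, g) = O + 6*g
y = 0 (y = 7/2 - (14 - 7)/2 = 7/2 - ½*7 = 7/2 - 7/2 = 0)
p(l, L) = L*l
w(C) = (11 + C)² (w(C) = (-1 + (C + 6*2))² = (-1 + (C + 12))² = (-1 + (12 + C))² = (11 + C)²)
p(-67, y) + w(-58) = 0*(-67) + (11 - 58)² = 0 + (-47)² = 0 + 2209 = 2209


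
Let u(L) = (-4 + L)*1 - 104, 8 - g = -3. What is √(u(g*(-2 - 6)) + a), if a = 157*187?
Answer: √29163 ≈ 170.77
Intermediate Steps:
g = 11 (g = 8 - 1*(-3) = 8 + 3 = 11)
u(L) = -108 + L (u(L) = (-4 + L) - 104 = -108 + L)
a = 29359
√(u(g*(-2 - 6)) + a) = √((-108 + 11*(-2 - 6)) + 29359) = √((-108 + 11*(-8)) + 29359) = √((-108 - 88) + 29359) = √(-196 + 29359) = √29163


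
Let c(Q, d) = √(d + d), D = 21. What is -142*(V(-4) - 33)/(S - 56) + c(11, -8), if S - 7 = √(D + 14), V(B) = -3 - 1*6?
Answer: -20874/169 + 4*I - 426*√35/169 ≈ -138.43 + 4.0*I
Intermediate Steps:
V(B) = -9 (V(B) = -3 - 6 = -9)
S = 7 + √35 (S = 7 + √(21 + 14) = 7 + √35 ≈ 12.916)
c(Q, d) = √2*√d (c(Q, d) = √(2*d) = √2*√d)
-142*(V(-4) - 33)/(S - 56) + c(11, -8) = -142*(-9 - 33)/((7 + √35) - 56) + √2*√(-8) = -(-5964)/(-49 + √35) + √2*(2*I*√2) = 5964/(-49 + √35) + 4*I = 4*I + 5964/(-49 + √35)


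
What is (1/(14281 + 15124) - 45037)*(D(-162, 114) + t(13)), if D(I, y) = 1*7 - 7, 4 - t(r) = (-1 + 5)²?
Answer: 15891755808/29405 ≈ 5.4044e+5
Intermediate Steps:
t(r) = -12 (t(r) = 4 - (-1 + 5)² = 4 - 1*4² = 4 - 1*16 = 4 - 16 = -12)
D(I, y) = 0 (D(I, y) = 7 - 7 = 0)
(1/(14281 + 15124) - 45037)*(D(-162, 114) + t(13)) = (1/(14281 + 15124) - 45037)*(0 - 12) = (1/29405 - 45037)*(-12) = -1324312984/29405*(-12) = 15891755808/29405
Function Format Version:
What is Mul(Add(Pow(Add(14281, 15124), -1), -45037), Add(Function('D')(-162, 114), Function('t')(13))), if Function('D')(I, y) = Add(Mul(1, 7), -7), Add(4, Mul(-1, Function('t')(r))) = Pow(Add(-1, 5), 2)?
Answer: Rational(15891755808, 29405) ≈ 5.4044e+5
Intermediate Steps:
Function('t')(r) = -12 (Function('t')(r) = Add(4, Mul(-1, Pow(Add(-1, 5), 2))) = Add(4, Mul(-1, Pow(4, 2))) = Add(4, Mul(-1, 16)) = Add(4, -16) = -12)
Function('D')(I, y) = 0 (Function('D')(I, y) = Add(7, -7) = 0)
Mul(Add(Pow(Add(14281, 15124), -1), -45037), Add(Function('D')(-162, 114), Function('t')(13))) = Mul(Add(Pow(Add(14281, 15124), -1), -45037), Add(0, -12)) = Mul(Add(Pow(29405, -1), -45037), -12) = Mul(Add(Rational(1, 29405), -45037), -12) = Mul(Rational(-1324312984, 29405), -12) = Rational(15891755808, 29405)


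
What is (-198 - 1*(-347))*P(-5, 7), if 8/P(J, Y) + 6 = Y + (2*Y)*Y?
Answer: 1192/99 ≈ 12.040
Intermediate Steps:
P(J, Y) = 8/(-6 + Y + 2*Y**2) (P(J, Y) = 8/(-6 + (Y + (2*Y)*Y)) = 8/(-6 + (Y + 2*Y**2)) = 8/(-6 + Y + 2*Y**2))
(-198 - 1*(-347))*P(-5, 7) = (-198 - 1*(-347))*(8/(-6 + 7 + 2*7**2)) = (-198 + 347)*(8/(-6 + 7 + 2*49)) = 149*(8/(-6 + 7 + 98)) = 149*(8/99) = 1192/99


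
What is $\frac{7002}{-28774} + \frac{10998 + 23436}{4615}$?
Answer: $\frac{479244843}{66396005} \approx 7.218$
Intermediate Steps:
$\frac{7002}{-28774} + \frac{10998 + 23436}{4615} = 7002 \left(- \frac{1}{28774}\right) + 34434 \cdot \frac{1}{4615} = - \frac{3501}{14387} + \frac{34434}{4615} = \frac{479244843}{66396005}$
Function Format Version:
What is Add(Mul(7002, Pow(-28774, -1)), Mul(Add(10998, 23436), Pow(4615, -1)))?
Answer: Rational(479244843, 66396005) ≈ 7.2180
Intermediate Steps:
Add(Mul(7002, Pow(-28774, -1)), Mul(Add(10998, 23436), Pow(4615, -1))) = Add(Mul(7002, Rational(-1, 28774)), Mul(34434, Rational(1, 4615))) = Add(Rational(-3501, 14387), Rational(34434, 4615)) = Rational(479244843, 66396005)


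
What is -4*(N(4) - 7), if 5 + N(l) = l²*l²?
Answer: -976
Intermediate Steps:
N(l) = -5 + l⁴ (N(l) = -5 + l²*l² = -5 + l⁴)
-4*(N(4) - 7) = -4*((-5 + 4⁴) - 7) = -4*((-5 + 256) - 7) = -4*(251 - 7) = -4*244 = -976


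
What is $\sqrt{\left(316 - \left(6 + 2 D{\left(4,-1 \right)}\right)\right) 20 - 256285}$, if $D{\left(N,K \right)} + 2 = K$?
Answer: $i \sqrt{249965} \approx 499.96 i$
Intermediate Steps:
$D{\left(N,K \right)} = -2 + K$
$\sqrt{\left(316 - \left(6 + 2 D{\left(4,-1 \right)}\right)\right) 20 - 256285} = \sqrt{\left(316 - \left(6 + 2 \left(-2 - 1\right)\right)\right) 20 - 256285} = \sqrt{\left(316 - 0\right) 20 - 256285} = \sqrt{\left(316 + \left(-6 + 6\right)\right) 20 - 256285} = \sqrt{\left(316 + 0\right) 20 - 256285} = \sqrt{316 \cdot 20 - 256285} = \sqrt{6320 - 256285} = \sqrt{-249965} = i \sqrt{249965}$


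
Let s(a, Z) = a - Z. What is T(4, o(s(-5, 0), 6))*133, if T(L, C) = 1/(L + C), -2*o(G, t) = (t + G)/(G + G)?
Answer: 2660/81 ≈ 32.839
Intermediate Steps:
o(G, t) = -(G + t)/(4*G) (o(G, t) = -(t + G)/(2*(G + G)) = -(G + t)/(2*(2*G)) = -1/(2*G)*(G + t)/2 = -(G + t)/(4*G))
T(L, C) = 1/(C + L)
T(4, o(s(-5, 0), 6))*133 = 133/((-(-5 - 1*0) - 1*6)/(4*(-5 - 1*0)) + 4) = 133/((-(-5 + 0) - 6)/(4*(-5 + 0)) + 4) = 133/((¼)*(-1*(-5) - 6)/(-5) + 4) = 133/((¼)*(-⅕)*(5 - 6) + 4) = 133/((¼)*(-⅕)*(-1) + 4) = 133/(1/20 + 4) = 133/(81/20) = (20/81)*133 = 2660/81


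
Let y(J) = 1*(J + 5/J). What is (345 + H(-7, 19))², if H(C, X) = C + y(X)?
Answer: 46076944/361 ≈ 1.2764e+5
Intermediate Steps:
y(J) = J + 5/J
H(C, X) = C + X + 5/X (H(C, X) = C + (X + 5/X) = C + X + 5/X)
(345 + H(-7, 19))² = (345 + (-7 + 19 + 5/19))² = (345 + 233/19)² = (6788/19)² = 46076944/361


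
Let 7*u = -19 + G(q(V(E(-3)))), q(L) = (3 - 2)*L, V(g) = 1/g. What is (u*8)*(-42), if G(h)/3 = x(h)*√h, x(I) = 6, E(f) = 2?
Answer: 912 - 432*√2 ≈ 301.06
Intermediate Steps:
q(L) = L (q(L) = 1*L = L)
G(h) = 18*√h (G(h) = 3*(6*√h) = 18*√h)
u = -19/7 + 9*√2/7 (u = (-19 + 18*√(1/2))/7 = (-19 + 18*√(½))/7 = (-19 + 18*(√2/2))/7 = (-19 + 9*√2)/7 = -19/7 + 9*√2/7 ≈ -0.89601)
(u*8)*(-42) = ((-19/7 + 9*√2/7)*8)*(-42) = (-152/7 + 72*√2/7)*(-42) = 912 - 432*√2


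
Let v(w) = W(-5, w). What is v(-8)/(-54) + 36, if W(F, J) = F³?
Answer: 2069/54 ≈ 38.315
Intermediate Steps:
v(w) = -125 (v(w) = (-5)³ = -125)
v(-8)/(-54) + 36 = -125/(-54) + 36 = -125*(-1/54) + 36 = 125/54 + 36 = 2069/54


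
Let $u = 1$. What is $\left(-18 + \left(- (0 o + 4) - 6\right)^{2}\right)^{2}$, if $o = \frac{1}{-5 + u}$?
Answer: $6724$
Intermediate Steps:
$o = - \frac{1}{4}$ ($o = \frac{1}{-5 + 1} = \frac{1}{-4} = - \frac{1}{4} \approx -0.25$)
$\left(-18 + \left(- (0 o + 4) - 6\right)^{2}\right)^{2} = \left(-18 + \left(- (0 \left(- \frac{1}{4}\right) + 4) - 6\right)^{2}\right)^{2} = \left(-18 + \left(- (0 + 4) - 6\right)^{2}\right)^{2} = \left(-18 + \left(\left(-1\right) 4 - 6\right)^{2}\right)^{2} = \left(-18 + \left(-4 - 6\right)^{2}\right)^{2} = \left(-18 + \left(-10\right)^{2}\right)^{2} = \left(-18 + 100\right)^{2} = 82^{2} = 6724$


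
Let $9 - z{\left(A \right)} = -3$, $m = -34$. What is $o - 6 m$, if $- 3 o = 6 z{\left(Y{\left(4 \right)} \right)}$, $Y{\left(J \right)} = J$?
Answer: $180$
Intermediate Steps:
$z{\left(A \right)} = 12$ ($z{\left(A \right)} = 9 - -3 = 9 + 3 = 12$)
$o = -24$ ($o = - \frac{6 \cdot 12}{3} = \left(- \frac{1}{3}\right) 72 = -24$)
$o - 6 m = -24 - 6 \left(-34\right) = -24 - -204 = -24 + 204 = 180$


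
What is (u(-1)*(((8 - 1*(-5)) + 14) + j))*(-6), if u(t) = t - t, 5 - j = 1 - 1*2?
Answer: 0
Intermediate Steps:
j = 6 (j = 5 - (1 - 1*2) = 5 - (1 - 2) = 5 - 1*(-1) = 5 + 1 = 6)
u(t) = 0
(u(-1)*(((8 - 1*(-5)) + 14) + j))*(-6) = (0*(((8 - 1*(-5)) + 14) + 6))*(-6) = (0*(((8 + 5) + 14) + 6))*(-6) = (0*((13 + 14) + 6))*(-6) = (0*(27 + 6))*(-6) = (0*33)*(-6) = 0*(-6) = 0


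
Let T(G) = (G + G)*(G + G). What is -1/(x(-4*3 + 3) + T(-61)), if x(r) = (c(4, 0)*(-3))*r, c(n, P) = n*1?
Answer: -1/14992 ≈ -6.6702e-5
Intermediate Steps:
c(n, P) = n
T(G) = 4*G² (T(G) = (2*G)*(2*G) = 4*G²)
x(r) = -12*r (x(r) = (4*(-3))*r = -12*r)
-1/(x(-4*3 + 3) + T(-61)) = -1/(-12*(-4*3 + 3) + 4*(-61)²) = -1/(-12*(-12 + 3) + 4*3721) = -1/(-12*(-9) + 14884) = -1/(108 + 14884) = -1/14992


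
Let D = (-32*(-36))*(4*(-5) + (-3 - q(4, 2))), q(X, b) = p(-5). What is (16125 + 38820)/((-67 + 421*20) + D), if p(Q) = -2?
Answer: -54945/15839 ≈ -3.4690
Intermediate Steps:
q(X, b) = -2
D = -24192 (D = (-32*(-36))*(4*(-5) + (-3 - 1*(-2))) = 1152*(-20 + (-3 + 2)) = 1152*(-20 - 1) = 1152*(-21) = -24192)
(16125 + 38820)/((-67 + 421*20) + D) = (16125 + 38820)/((-67 + 421*20) - 24192) = 54945/((-67 + 8420) - 24192) = 54945/(8353 - 24192) = 54945/(-15839) = 54945*(-1/15839) = -54945/15839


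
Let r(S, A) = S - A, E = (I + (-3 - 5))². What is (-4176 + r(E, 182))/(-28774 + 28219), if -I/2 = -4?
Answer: 4358/555 ≈ 7.8522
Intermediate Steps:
I = 8 (I = -2*(-4) = 8)
E = 0 (E = (8 + (-3 - 5))² = (8 - 8)² = 0² = 0)
(-4176 + r(E, 182))/(-28774 + 28219) = (-4176 + (0 - 1*182))/(-28774 + 28219) = (-4176 + (0 - 182))/(-555) = (-4176 - 182)*(-1/555) = -4358*(-1/555) = 4358/555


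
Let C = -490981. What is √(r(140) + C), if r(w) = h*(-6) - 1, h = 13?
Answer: 2*I*√122765 ≈ 700.76*I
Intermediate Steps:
r(w) = -79 (r(w) = 13*(-6) - 1 = -78 - 1 = -79)
√(r(140) + C) = √(-79 - 490981) = √(-491060) = 2*I*√122765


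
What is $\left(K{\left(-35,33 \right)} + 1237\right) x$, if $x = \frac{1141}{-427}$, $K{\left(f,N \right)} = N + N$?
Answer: $- \frac{212389}{61} \approx -3481.8$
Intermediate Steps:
$K{\left(f,N \right)} = 2 N$
$x = - \frac{163}{61}$ ($x = 1141 \left(- \frac{1}{427}\right) = - \frac{163}{61} \approx -2.6721$)
$\left(K{\left(-35,33 \right)} + 1237\right) x = \left(2 \cdot 33 + 1237\right) \left(- \frac{163}{61}\right) = \left(66 + 1237\right) \left(- \frac{163}{61}\right) = 1303 \left(- \frac{163}{61}\right) = - \frac{212389}{61}$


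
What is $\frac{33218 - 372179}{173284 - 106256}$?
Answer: $- \frac{338961}{67028} \approx -5.057$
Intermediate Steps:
$\frac{33218 - 372179}{173284 - 106256} = - \frac{338961}{67028}$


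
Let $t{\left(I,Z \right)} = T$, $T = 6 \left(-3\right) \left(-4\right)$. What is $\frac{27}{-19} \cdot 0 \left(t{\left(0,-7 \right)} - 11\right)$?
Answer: $0$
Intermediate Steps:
$T = 72$ ($T = \left(-18\right) \left(-4\right) = 72$)
$t{\left(I,Z \right)} = 72$
$\frac{27}{-19} \cdot 0 \left(t{\left(0,-7 \right)} - 11\right) = \frac{27}{-19} \cdot 0 \left(72 - 11\right) = 27 \left(- \frac{1}{19}\right) 0 \left(72 - 11\right) = \left(- \frac{27}{19}\right) 0 \cdot 61 = 0 \cdot 61 = 0$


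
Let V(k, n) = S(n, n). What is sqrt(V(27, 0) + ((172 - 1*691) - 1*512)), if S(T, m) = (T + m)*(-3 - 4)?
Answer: I*sqrt(1031) ≈ 32.109*I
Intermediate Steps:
S(T, m) = -7*T - 7*m (S(T, m) = (T + m)*(-7) = -7*T - 7*m)
V(k, n) = -14*n (V(k, n) = -7*n - 7*n = -14*n)
sqrt(V(27, 0) + ((172 - 1*691) - 1*512)) = sqrt(-14*0 + ((172 - 1*691) - 1*512)) = sqrt(0 + ((172 - 691) - 512)) = sqrt(0 + (-519 - 512)) = sqrt(0 - 1031) = sqrt(-1031) = I*sqrt(1031)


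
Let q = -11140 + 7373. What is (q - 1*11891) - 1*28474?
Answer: -44132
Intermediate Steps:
q = -3767
(q - 1*11891) - 1*28474 = (-3767 - 1*11891) - 1*28474 = (-3767 - 11891) - 28474 = -15658 - 28474 = -44132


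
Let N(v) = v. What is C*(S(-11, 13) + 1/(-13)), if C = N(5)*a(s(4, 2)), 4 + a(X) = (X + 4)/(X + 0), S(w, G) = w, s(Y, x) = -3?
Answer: 240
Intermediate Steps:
a(X) = -4 + (4 + X)/X (a(X) = -4 + (X + 4)/(X + 0) = -4 + (4 + X)/X)
C = -65/3 (C = 5*(-3 + 4/(-3)) = 5*(-3 + 4*(-⅓)) = 5*(-3 - 4/3) = 5*(-13/3) = -65/3 ≈ -21.667)
C*(S(-11, 13) + 1/(-13)) = -65*(-11 + 1/(-13))/3 = -65*(-11 - 1/13)/3 = -65/3*(-144/13) = 240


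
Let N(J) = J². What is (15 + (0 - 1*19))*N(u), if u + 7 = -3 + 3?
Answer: -196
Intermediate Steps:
u = -7 (u = -7 + (-3 + 3) = -7 + 0 = -7)
(15 + (0 - 1*19))*N(u) = (15 + (0 - 1*19))*(-7)² = (15 + (0 - 19))*49 = (15 - 19)*49 = -4*49 = -196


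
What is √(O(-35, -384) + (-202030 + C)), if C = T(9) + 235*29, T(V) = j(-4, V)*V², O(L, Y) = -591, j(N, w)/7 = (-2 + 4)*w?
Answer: 80*I*√29 ≈ 430.81*I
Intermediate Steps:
j(N, w) = 14*w (j(N, w) = 7*((-2 + 4)*w) = 7*(2*w) = 14*w)
T(V) = 14*V³ (T(V) = (14*V)*V² = 14*V³)
C = 17021 (C = 14*9³ + 235*29 = 14*729 + 6815 = 10206 + 6815 = 17021)
√(O(-35, -384) + (-202030 + C)) = √(-591 + (-202030 + 17021)) = √(-591 - 185009) = √(-185600) = 80*I*√29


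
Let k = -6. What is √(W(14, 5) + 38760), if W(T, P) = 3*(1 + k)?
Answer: 3*√4305 ≈ 196.84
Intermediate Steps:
W(T, P) = -15 (W(T, P) = 3*(1 - 6) = 3*(-5) = -15)
√(W(14, 5) + 38760) = √(-15 + 38760) = √38745 = 3*√4305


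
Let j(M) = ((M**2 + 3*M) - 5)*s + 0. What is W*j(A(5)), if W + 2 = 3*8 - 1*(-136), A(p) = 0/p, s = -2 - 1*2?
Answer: 3160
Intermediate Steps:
s = -4 (s = -2 - 2 = -4)
A(p) = 0
j(M) = 20 - 12*M - 4*M**2 (j(M) = ((M**2 + 3*M) - 5)*(-4) + 0 = (-5 + M**2 + 3*M)*(-4) + 0 = (20 - 12*M - 4*M**2) + 0 = 20 - 12*M - 4*M**2)
W = 158 (W = -2 + (3*8 - 1*(-136)) = -2 + (24 + 136) = -2 + 160 = 158)
W*j(A(5)) = 158*(20 - 12*0 - 4*0**2) = 158*(20 + 0 - 4*0) = 158*(20 + 0 + 0) = 158*20 = 3160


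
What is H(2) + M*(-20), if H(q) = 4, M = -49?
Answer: 984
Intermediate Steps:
H(2) + M*(-20) = 4 - 49*(-20) = 4 + 980 = 984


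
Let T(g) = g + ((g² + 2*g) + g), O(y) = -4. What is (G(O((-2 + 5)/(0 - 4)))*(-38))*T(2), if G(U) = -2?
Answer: 912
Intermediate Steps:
T(g) = g² + 4*g (T(g) = g + (g² + 3*g) = g² + 4*g)
(G(O((-2 + 5)/(0 - 4)))*(-38))*T(2) = (-2*(-38))*(2*(4 + 2)) = 76*(2*6) = 76*12 = 912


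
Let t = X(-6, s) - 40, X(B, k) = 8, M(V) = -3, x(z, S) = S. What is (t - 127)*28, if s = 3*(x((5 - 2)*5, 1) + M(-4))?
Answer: -4452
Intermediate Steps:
s = -6 (s = 3*(1 - 3) = 3*(-2) = -6)
t = -32 (t = 8 - 40 = -32)
(t - 127)*28 = (-32 - 127)*28 = -159*28 = -4452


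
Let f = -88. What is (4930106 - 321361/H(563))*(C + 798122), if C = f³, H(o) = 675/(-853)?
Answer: 16806663625678/27 ≈ 6.2247e+11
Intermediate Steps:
H(o) = -675/853 (H(o) = 675*(-1/853) = -675/853)
C = -681472 (C = (-88)³ = -681472)
(4930106 - 321361/H(563))*(C + 798122) = (4930106 - 321361/(-675/853))*(-681472 + 798122) = (4930106 - 321361*(-853/675))*116650 = (4930106 + 274120933/675)*116650 = (3601942483/675)*116650 = 16806663625678/27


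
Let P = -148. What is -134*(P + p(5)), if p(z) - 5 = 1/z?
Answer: 95676/5 ≈ 19135.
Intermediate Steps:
p(z) = 5 + 1/z
-134*(P + p(5)) = -134*(-148 + (5 + 1/5)) = -134*(-148 + (5 + ⅕)) = -134*(-148 + 26/5) = -134*(-714/5) = 95676/5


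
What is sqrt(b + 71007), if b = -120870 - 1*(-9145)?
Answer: I*sqrt(40718) ≈ 201.79*I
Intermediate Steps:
b = -111725 (b = -120870 + 9145 = -111725)
sqrt(b + 71007) = sqrt(-111725 + 71007) = sqrt(-40718) = I*sqrt(40718)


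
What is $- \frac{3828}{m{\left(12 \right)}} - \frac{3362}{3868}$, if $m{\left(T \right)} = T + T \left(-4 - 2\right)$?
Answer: $\frac{608541}{9670} \approx 62.931$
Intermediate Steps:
$m{\left(T \right)} = - 5 T$ ($m{\left(T \right)} = T + T \left(-6\right) = T - 6 T = - 5 T$)
$- \frac{3828}{m{\left(12 \right)}} - \frac{3362}{3868} = - \frac{3828}{\left(-5\right) 12} - \frac{3362}{3868} = - \frac{3828}{-60} - \frac{1681}{1934} = \left(-3828\right) \left(- \frac{1}{60}\right) - \frac{1681}{1934} = \frac{319}{5} - \frac{1681}{1934} = \frac{608541}{9670}$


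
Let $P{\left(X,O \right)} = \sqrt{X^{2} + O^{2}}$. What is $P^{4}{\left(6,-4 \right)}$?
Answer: $2704$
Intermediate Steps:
$P{\left(X,O \right)} = \sqrt{O^{2} + X^{2}}$
$P^{4}{\left(6,-4 \right)} = \left(\sqrt{\left(-4\right)^{2} + 6^{2}}\right)^{4} = \left(\sqrt{16 + 36}\right)^{4} = \left(\sqrt{52}\right)^{4} = \left(2 \sqrt{13}\right)^{4} = 2704$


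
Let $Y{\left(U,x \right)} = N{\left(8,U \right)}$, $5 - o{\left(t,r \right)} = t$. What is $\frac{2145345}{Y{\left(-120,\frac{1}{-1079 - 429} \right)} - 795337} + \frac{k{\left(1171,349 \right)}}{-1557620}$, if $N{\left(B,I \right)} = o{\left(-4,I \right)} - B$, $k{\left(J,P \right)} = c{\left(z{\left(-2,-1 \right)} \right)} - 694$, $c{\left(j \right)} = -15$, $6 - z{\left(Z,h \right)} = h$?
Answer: $- \frac{278422365473}{103235938360} \approx -2.697$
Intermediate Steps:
$z{\left(Z,h \right)} = 6 - h$
$o{\left(t,r \right)} = 5 - t$
$k{\left(J,P \right)} = -709$ ($k{\left(J,P \right)} = -15 - 694 = -709$)
$N{\left(B,I \right)} = 9 - B$ ($N{\left(B,I \right)} = \left(5 - -4\right) - B = \left(5 + 4\right) - B = 9 - B$)
$Y{\left(U,x \right)} = 1$ ($Y{\left(U,x \right)} = 9 - 8 = 1$)
$\frac{2145345}{Y{\left(-120,\frac{1}{-1079 - 429} \right)} - 795337} + \frac{k{\left(1171,349 \right)}}{-1557620} = \frac{2145345}{1 - 795337} - \frac{709}{-1557620} = \frac{2145345}{-795336} - - \frac{709}{1557620} = 2145345 \left(- \frac{1}{795336}\right) + \frac{709}{1557620} = - \frac{715115}{265112} + \frac{709}{1557620} = - \frac{278422365473}{103235938360}$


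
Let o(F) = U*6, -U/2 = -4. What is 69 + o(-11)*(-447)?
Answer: -21387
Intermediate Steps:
U = 8 (U = -2*(-4) = 8)
o(F) = 48 (o(F) = 8*6 = 48)
69 + o(-11)*(-447) = 69 + 48*(-447) = 69 - 21456 = -21387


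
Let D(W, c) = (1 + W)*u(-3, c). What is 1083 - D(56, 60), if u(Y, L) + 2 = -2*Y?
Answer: 855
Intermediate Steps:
u(Y, L) = -2 - 2*Y
D(W, c) = 4 + 4*W (D(W, c) = (1 + W)*(-2 - 2*(-3)) = (1 + W)*(-2 + 6) = (1 + W)*4 = 4 + 4*W)
1083 - D(56, 60) = 1083 - (4 + 4*56) = 1083 - (4 + 224) = 1083 - 1*228 = 1083 - 228 = 855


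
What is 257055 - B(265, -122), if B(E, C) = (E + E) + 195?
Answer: 256330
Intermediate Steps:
B(E, C) = 195 + 2*E (B(E, C) = 2*E + 195 = 195 + 2*E)
257055 - B(265, -122) = 257055 - (195 + 2*265) = 257055 - (195 + 530) = 257055 - 1*725 = 257055 - 725 = 256330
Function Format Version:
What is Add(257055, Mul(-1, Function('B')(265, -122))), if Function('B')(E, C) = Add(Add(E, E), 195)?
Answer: 256330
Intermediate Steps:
Function('B')(E, C) = Add(195, Mul(2, E)) (Function('B')(E, C) = Add(Mul(2, E), 195) = Add(195, Mul(2, E)))
Add(257055, Mul(-1, Function('B')(265, -122))) = Add(257055, Mul(-1, Add(195, Mul(2, 265)))) = Add(257055, Mul(-1, Add(195, 530))) = Add(257055, Mul(-1, 725)) = Add(257055, -725) = 256330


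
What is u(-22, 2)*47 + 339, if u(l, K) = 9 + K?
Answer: 856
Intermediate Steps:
u(-22, 2)*47 + 339 = (9 + 2)*47 + 339 = 11*47 + 339 = 517 + 339 = 856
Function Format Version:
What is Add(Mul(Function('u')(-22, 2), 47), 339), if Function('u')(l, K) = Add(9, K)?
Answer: 856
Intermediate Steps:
Add(Mul(Function('u')(-22, 2), 47), 339) = Add(Mul(Add(9, 2), 47), 339) = Add(Mul(11, 47), 339) = Add(517, 339) = 856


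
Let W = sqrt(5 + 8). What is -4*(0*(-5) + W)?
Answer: -4*sqrt(13) ≈ -14.422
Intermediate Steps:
W = sqrt(13) ≈ 3.6056
-4*(0*(-5) + W) = -4*(0*(-5) + sqrt(13)) = -4*(0 + sqrt(13)) = -4*sqrt(13)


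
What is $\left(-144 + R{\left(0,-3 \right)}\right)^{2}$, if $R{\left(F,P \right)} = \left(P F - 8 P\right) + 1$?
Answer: $14161$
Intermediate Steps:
$R{\left(F,P \right)} = 1 - 8 P + F P$ ($R{\left(F,P \right)} = \left(F P - 8 P\right) + 1 = \left(- 8 P + F P\right) + 1 = 1 - 8 P + F P$)
$\left(-144 + R{\left(0,-3 \right)}\right)^{2} = \left(-144 + \left(1 - -24 + 0 \left(-3\right)\right)\right)^{2} = \left(-144 + \left(1 + 24 + 0\right)\right)^{2} = \left(-144 + 25\right)^{2} = \left(-119\right)^{2} = 14161$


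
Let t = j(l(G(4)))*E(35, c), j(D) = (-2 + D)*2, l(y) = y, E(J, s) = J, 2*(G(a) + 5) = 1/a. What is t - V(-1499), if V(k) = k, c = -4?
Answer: 4071/4 ≈ 1017.8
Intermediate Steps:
G(a) = -5 + 1/(2*a)
j(D) = -4 + 2*D
t = -1925/4 (t = (-4 + 2*(-5 + (½)/4))*35 = (-4 + 2*(-5 + (½)*(¼)))*35 = (-4 + 2*(-5 + ⅛))*35 = (-4 + 2*(-39/8))*35 = (-4 - 39/4)*35 = -55/4*35 = -1925/4 ≈ -481.25)
t - V(-1499) = -1925/4 - 1*(-1499) = -1925/4 + 1499 = 4071/4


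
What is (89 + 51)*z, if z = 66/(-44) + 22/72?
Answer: -1505/9 ≈ -167.22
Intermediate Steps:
z = -43/36 (z = 66*(-1/44) + 22*(1/72) = -3/2 + 11/36 = -43/36 ≈ -1.1944)
(89 + 51)*z = (89 + 51)*(-43/36) = 140*(-43/36) = -1505/9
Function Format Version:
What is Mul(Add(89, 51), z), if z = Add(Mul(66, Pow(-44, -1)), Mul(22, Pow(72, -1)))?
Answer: Rational(-1505, 9) ≈ -167.22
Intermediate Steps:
z = Rational(-43, 36) (z = Add(Mul(66, Rational(-1, 44)), Mul(22, Rational(1, 72))) = Add(Rational(-3, 2), Rational(11, 36)) = Rational(-43, 36) ≈ -1.1944)
Mul(Add(89, 51), z) = Mul(Add(89, 51), Rational(-43, 36)) = Mul(140, Rational(-43, 36)) = Rational(-1505, 9)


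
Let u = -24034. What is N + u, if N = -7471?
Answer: -31505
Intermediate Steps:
N + u = -7471 - 24034 = -31505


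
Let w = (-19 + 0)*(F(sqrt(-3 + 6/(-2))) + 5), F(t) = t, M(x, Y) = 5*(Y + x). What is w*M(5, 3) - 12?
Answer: -3812 - 760*I*sqrt(6) ≈ -3812.0 - 1861.6*I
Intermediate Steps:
M(x, Y) = 5*Y + 5*x
w = -95 - 19*I*sqrt(6) (w = (-19 + 0)*(sqrt(-3 + 6/(-2)) + 5) = -19*(sqrt(-3 + 6*(-1/2)) + 5) = -19*(sqrt(-3 - 3) + 5) = -19*(sqrt(-6) + 5) = -19*(I*sqrt(6) + 5) = -19*(5 + I*sqrt(6)) = -95 - 19*I*sqrt(6) ≈ -95.0 - 46.54*I)
w*M(5, 3) - 12 = (-95 - 19*I*sqrt(6))*(5*3 + 5*5) - 12 = (-95 - 19*I*sqrt(6))*(15 + 25) - 12 = (-95 - 19*I*sqrt(6))*40 - 12 = (-3800 - 760*I*sqrt(6)) - 12 = -3812 - 760*I*sqrt(6)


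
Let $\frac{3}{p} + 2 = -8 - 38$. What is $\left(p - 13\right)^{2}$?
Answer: $\frac{43681}{256} \approx 170.63$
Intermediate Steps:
$p = - \frac{1}{16}$ ($p = \frac{3}{-2 - 46} = \frac{3}{-48} = 3 \left(- \frac{1}{48}\right) = - \frac{1}{16} \approx -0.0625$)
$\left(p - 13\right)^{2} = \left(- \frac{1}{16} - 13\right)^{2} = \left(- \frac{209}{16}\right)^{2} = \frac{43681}{256}$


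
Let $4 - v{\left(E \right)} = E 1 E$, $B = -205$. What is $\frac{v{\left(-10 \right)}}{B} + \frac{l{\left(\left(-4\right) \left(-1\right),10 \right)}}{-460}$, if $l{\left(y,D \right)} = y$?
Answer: $\frac{2167}{4715} \approx 0.4596$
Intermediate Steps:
$v{\left(E \right)} = 4 - E^{2}$ ($v{\left(E \right)} = 4 - E 1 E = 4 - E E = 4 - E^{2}$)
$\frac{v{\left(-10 \right)}}{B} + \frac{l{\left(\left(-4\right) \left(-1\right),10 \right)}}{-460} = \frac{4 - \left(-10\right)^{2}}{-205} + \frac{\left(-4\right) \left(-1\right)}{-460} = \left(4 - 100\right) \left(- \frac{1}{205}\right) + 4 \left(- \frac{1}{460}\right) = \left(4 - 100\right) \left(- \frac{1}{205}\right) - \frac{1}{115} = \left(-96\right) \left(- \frac{1}{205}\right) - \frac{1}{115} = \frac{96}{205} - \frac{1}{115} = \frac{2167}{4715}$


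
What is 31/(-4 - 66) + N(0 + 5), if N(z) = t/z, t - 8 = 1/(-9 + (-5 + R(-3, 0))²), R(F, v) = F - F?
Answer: 131/112 ≈ 1.1696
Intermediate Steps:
R(F, v) = 0
t = 129/16 (t = 8 + 1/(-9 + (-5 + 0)²) = 8 + 1/(-9 + (-5)²) = 8 + 1/(-9 + 25) = 8 + 1/16 = 129/16 ≈ 8.0625)
N(z) = 129/(16*z)
31/(-4 - 66) + N(0 + 5) = 31/(-4 - 66) + 129/(16*(0 + 5)) = 31/(-70) + (129/16)/5 = 31*(-1/70) + (129/16)*(⅕) = -31/70 + 129/80 = 131/112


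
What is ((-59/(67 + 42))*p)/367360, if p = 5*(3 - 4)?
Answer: 59/8008448 ≈ 7.3672e-6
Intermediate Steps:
p = -5 (p = 5*(-1) = -5)
((-59/(67 + 42))*p)/367360 = ((-59/(67 + 42))*(-5))/367360 = ((-59/109)*(-5))*(1/367360) = (((1/109)*(-59))*(-5))*(1/367360) = -59/109*(-5)*(1/367360) = (295/109)*(1/367360) = 59/8008448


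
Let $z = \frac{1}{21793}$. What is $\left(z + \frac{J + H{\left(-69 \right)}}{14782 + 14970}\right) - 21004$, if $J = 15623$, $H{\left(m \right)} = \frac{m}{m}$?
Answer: $- \frac{1702293134220}{81048167} \approx -21003.0$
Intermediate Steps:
$H{\left(m \right)} = 1$
$z = \frac{1}{21793} \approx 4.5886 \cdot 10^{-5}$
$\left(z + \frac{J + H{\left(-69 \right)}}{14782 + 14970}\right) - 21004 = \left(\frac{1}{21793} + \frac{15623 + 1}{14782 + 14970}\right) - 21004 = \left(\frac{1}{21793} + \frac{15624}{29752}\right) - 21004 = \left(\frac{1}{21793} + 15624 \cdot \frac{1}{29752}\right) - 21004 = \left(\frac{1}{21793} + \frac{1953}{3719}\right) - 21004 = \frac{42565448}{81048167} - 21004 = - \frac{1702293134220}{81048167}$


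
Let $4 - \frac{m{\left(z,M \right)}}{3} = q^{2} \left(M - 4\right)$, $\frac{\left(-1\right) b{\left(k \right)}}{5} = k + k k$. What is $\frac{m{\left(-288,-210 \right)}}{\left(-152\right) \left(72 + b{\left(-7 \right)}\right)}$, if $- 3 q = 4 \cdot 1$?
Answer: $\frac{865}{15732} \approx 0.054983$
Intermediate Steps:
$b{\left(k \right)} = - 5 k - 5 k^{2}$ ($b{\left(k \right)} = - 5 \left(k + k k\right) = - 5 \left(k + k^{2}\right) = - 5 k - 5 k^{2}$)
$q = - \frac{4}{3}$ ($q = - \frac{4 \cdot 1}{3} = \left(- \frac{1}{3}\right) 4 = - \frac{4}{3} \approx -1.3333$)
$m{\left(z,M \right)} = \frac{100}{3} - \frac{16 M}{3}$ ($m{\left(z,M \right)} = 12 - 3 \left(- \frac{4}{3}\right)^{2} \left(M - 4\right) = 12 - 3 \frac{16 \left(-4 + M\right)}{9} = 12 - 3 \left(- \frac{64}{9} + \frac{16 M}{9}\right) = 12 - \left(- \frac{64}{3} + \frac{16 M}{3}\right) = \frac{100}{3} - \frac{16 M}{3}$)
$\frac{m{\left(-288,-210 \right)}}{\left(-152\right) \left(72 + b{\left(-7 \right)}\right)} = \frac{\frac{100}{3} - -1120}{\left(-152\right) \left(72 - - 35 \left(1 - 7\right)\right)} = \frac{\frac{100}{3} + 1120}{\left(-152\right) \left(72 - \left(-35\right) \left(-6\right)\right)} = \frac{3460}{3 \left(- 152 \left(72 - 210\right)\right)} = \frac{3460}{3 \left(\left(-152\right) \left(-138\right)\right)} = \frac{3460}{3 \cdot 20976} = \frac{3460}{3} \cdot \frac{1}{20976} = \frac{865}{15732}$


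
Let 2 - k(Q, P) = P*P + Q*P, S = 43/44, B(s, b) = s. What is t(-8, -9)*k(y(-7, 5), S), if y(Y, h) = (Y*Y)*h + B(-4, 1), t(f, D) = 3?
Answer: -1361847/1936 ≈ -703.43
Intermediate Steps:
y(Y, h) = -4 + h*Y² (y(Y, h) = (Y*Y)*h - 4 = Y²*h - 4 = h*Y² - 4 = -4 + h*Y²)
S = 43/44 (S = 43*(1/44) = 43/44 ≈ 0.97727)
k(Q, P) = 2 - P² - P*Q (k(Q, P) = 2 - (P*P + Q*P) = 2 - (P² + P*Q) = 2 + (-P² - P*Q) = 2 - P² - P*Q)
t(-8, -9)*k(y(-7, 5), S) = 3*(2 - (43/44)² - 1*43/44*(-4 + 5*(-7)²)) = 3*(2 - 1*1849/1936 - 1*43/44*(-4 + 5*49)) = 3*(2 - 1849/1936 - 1*43/44*(-4 + 245)) = 3*(2 - 1849/1936 - 1*43/44*241) = 3*(2 - 1849/1936 - 10363/44) = 3*(-453949/1936) = -1361847/1936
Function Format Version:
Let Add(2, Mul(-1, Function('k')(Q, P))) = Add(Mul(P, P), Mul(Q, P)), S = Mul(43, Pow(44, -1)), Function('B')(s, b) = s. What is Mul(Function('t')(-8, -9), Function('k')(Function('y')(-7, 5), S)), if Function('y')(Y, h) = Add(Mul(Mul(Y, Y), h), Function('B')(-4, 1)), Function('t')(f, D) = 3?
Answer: Rational(-1361847, 1936) ≈ -703.43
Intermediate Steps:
Function('y')(Y, h) = Add(-4, Mul(h, Pow(Y, 2))) (Function('y')(Y, h) = Add(Mul(Mul(Y, Y), h), -4) = Add(Mul(Pow(Y, 2), h), -4) = Add(Mul(h, Pow(Y, 2)), -4) = Add(-4, Mul(h, Pow(Y, 2))))
S = Rational(43, 44) (S = Mul(43, Rational(1, 44)) = Rational(43, 44) ≈ 0.97727)
Function('k')(Q, P) = Add(2, Mul(-1, Pow(P, 2)), Mul(-1, P, Q)) (Function('k')(Q, P) = Add(2, Mul(-1, Add(Mul(P, P), Mul(Q, P)))) = Add(2, Mul(-1, Add(Pow(P, 2), Mul(P, Q)))) = Add(2, Add(Mul(-1, Pow(P, 2)), Mul(-1, P, Q))) = Add(2, Mul(-1, Pow(P, 2)), Mul(-1, P, Q)))
Mul(Function('t')(-8, -9), Function('k')(Function('y')(-7, 5), S)) = Mul(3, Add(2, Mul(-1, Pow(Rational(43, 44), 2)), Mul(-1, Rational(43, 44), Add(-4, Mul(5, Pow(-7, 2)))))) = Mul(3, Add(2, Mul(-1, Rational(1849, 1936)), Mul(-1, Rational(43, 44), Add(-4, Mul(5, 49))))) = Mul(3, Add(2, Rational(-1849, 1936), Mul(-1, Rational(43, 44), Add(-4, 245)))) = Mul(3, Add(2, Rational(-1849, 1936), Mul(-1, Rational(43, 44), 241))) = Mul(3, Add(2, Rational(-1849, 1936), Rational(-10363, 44))) = Mul(3, Rational(-453949, 1936)) = Rational(-1361847, 1936)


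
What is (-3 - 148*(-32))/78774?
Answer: 4733/78774 ≈ 0.060083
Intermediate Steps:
(-3 - 148*(-32))/78774 = (-3 + 4736)*(1/78774) = 4733*(1/78774) = 4733/78774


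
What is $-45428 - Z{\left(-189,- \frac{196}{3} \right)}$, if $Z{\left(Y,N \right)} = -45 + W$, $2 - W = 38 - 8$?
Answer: $-45355$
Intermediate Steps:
$W = -28$ ($W = 2 - \left(38 - 8\right) = 2 - 30 = -28$)
$Z{\left(Y,N \right)} = -73$ ($Z{\left(Y,N \right)} = -45 - 28 = -73$)
$-45428 - Z{\left(-189,- \frac{196}{3} \right)} = -45428 - -73 = -45428 + 73 = -45355$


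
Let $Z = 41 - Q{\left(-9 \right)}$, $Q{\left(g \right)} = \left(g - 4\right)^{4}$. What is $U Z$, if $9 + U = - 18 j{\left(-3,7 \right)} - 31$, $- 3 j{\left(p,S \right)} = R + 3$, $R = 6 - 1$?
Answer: $-228160$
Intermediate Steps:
$R = 5$
$j{\left(p,S \right)} = - \frac{8}{3}$ ($j{\left(p,S \right)} = - \frac{5 + 3}{3} = \left(- \frac{1}{3}\right) 8 = - \frac{8}{3}$)
$Q{\left(g \right)} = \left(-4 + g\right)^{4}$ ($Q{\left(g \right)} = \left(g - 4\right)^{4} = \left(-4 + g\right)^{4}$)
$U = 8$ ($U = -9 - -17 = -9 + \left(48 - 31\right) = -9 + 17 = 8$)
$Z = -28520$ ($Z = 41 - \left(-4 - 9\right)^{4} = 41 - \left(-13\right)^{4} = 41 - 28561 = -28520$)
$U Z = 8 \left(-28520\right) = -228160$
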